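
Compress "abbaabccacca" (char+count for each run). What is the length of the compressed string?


Input: abbaabccacca
Runs:
  'a' x 1 => "a1"
  'b' x 2 => "b2"
  'a' x 2 => "a2"
  'b' x 1 => "b1"
  'c' x 2 => "c2"
  'a' x 1 => "a1"
  'c' x 2 => "c2"
  'a' x 1 => "a1"
Compressed: "a1b2a2b1c2a1c2a1"
Compressed length: 16

16


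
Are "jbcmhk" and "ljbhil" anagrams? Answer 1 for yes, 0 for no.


Strings: "jbcmhk", "ljbhil"
Sorted first:  bchjkm
Sorted second: bhijll
Differ at position 1: 'c' vs 'h' => not anagrams

0


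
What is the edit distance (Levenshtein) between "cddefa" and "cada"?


Computing edit distance: "cddefa" -> "cada"
DP table:
           c    a    d    a
      0    1    2    3    4
  c   1    0    1    2    3
  d   2    1    1    1    2
  d   3    2    2    1    2
  e   4    3    3    2    2
  f   5    4    4    3    3
  a   6    5    4    4    3
Edit distance = dp[6][4] = 3

3


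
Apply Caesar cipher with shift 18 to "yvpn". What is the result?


Caesar cipher: shift "yvpn" by 18
  'y' (pos 24) + 18 = pos 16 = 'q'
  'v' (pos 21) + 18 = pos 13 = 'n'
  'p' (pos 15) + 18 = pos 7 = 'h'
  'n' (pos 13) + 18 = pos 5 = 'f'
Result: qnhf

qnhf


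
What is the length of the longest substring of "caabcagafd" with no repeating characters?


Input: "caabcagafd"
Sliding window (track last position of each char):
  Position 0 ('c'): window [0,0] length 1 -- new best
  Position 1 ('a'): window [0,1] length 2 -- new best
  Position 2 ('a'): repeat (last at 1), move window start to 2
  Position 2 ('a'): window [2,2] length 1
  Position 3 ('b'): window [2,3] length 2
  Position 4 ('c'): window [2,4] length 3 -- new best
  Position 5 ('a'): repeat (last at 2), move window start to 3
  Position 5 ('a'): window [3,5] length 3
  Position 6 ('g'): window [3,6] length 4 -- new best
  Position 7 ('a'): repeat (last at 5), move window start to 6
  Position 7 ('a'): window [6,7] length 2
  Position 8 ('f'): window [6,8] length 3
  Position 9 ('d'): window [6,9] length 4
Longest substring with no repeats: "bcag" with length 4

4


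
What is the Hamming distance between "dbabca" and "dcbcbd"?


Comparing "dbabca" and "dcbcbd" position by position:
  Position 0: 'd' vs 'd' => same
  Position 1: 'b' vs 'c' => differ
  Position 2: 'a' vs 'b' => differ
  Position 3: 'b' vs 'c' => differ
  Position 4: 'c' vs 'b' => differ
  Position 5: 'a' vs 'd' => differ
Total differences (Hamming distance): 5

5


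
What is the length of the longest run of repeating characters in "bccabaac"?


Input: "bccabaac"
Scanning for longest run:
  Position 1 ('c'): new char, reset run to 1
  Position 2 ('c'): continues run of 'c', length=2
  Position 3 ('a'): new char, reset run to 1
  Position 4 ('b'): new char, reset run to 1
  Position 5 ('a'): new char, reset run to 1
  Position 6 ('a'): continues run of 'a', length=2
  Position 7 ('c'): new char, reset run to 1
Longest run: 'c' with length 2

2


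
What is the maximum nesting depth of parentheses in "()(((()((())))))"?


Input: "()(((()((())))))"
Tracking depth:
  Position 0 '(': depth becomes 1
  Position 1 ')': depth becomes 0
  Position 2 '(': depth becomes 1
  Position 3 '(': depth becomes 2
  Position 4 '(': depth becomes 3
  Position 5 '(': depth becomes 4
  Position 6 ')': depth becomes 3
  Position 7 '(': depth becomes 4
  Position 8 '(': depth becomes 5
  Position 9 '(': depth becomes 6
  Position 10 ')': depth becomes 5
  Position 11 ')': depth becomes 4
  Position 12 ')': depth becomes 3
  Position 13 ')': depth becomes 2
  Position 14 ')': depth becomes 1
  Position 15 ')': depth becomes 0
Maximum depth reached: 6

6


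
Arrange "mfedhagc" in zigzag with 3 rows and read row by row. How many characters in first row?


Zigzag "mfedhagc" into 3 rows:
Placing characters:
  'm' => row 0
  'f' => row 1
  'e' => row 2
  'd' => row 1
  'h' => row 0
  'a' => row 1
  'g' => row 2
  'c' => row 1
Rows:
  Row 0: "mh"
  Row 1: "fdac"
  Row 2: "eg"
First row length: 2

2


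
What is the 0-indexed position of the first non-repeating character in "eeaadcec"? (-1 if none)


Input: eeaadcec
Character frequencies:
  'a': 2
  'c': 2
  'd': 1
  'e': 3
Scanning left to right for freq == 1:
  Position 0 ('e'): freq=3, skip
  Position 1 ('e'): freq=3, skip
  Position 2 ('a'): freq=2, skip
  Position 3 ('a'): freq=2, skip
  Position 4 ('d'): unique! => answer = 4

4


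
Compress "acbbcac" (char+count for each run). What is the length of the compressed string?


Input: acbbcac
Runs:
  'a' x 1 => "a1"
  'c' x 1 => "c1"
  'b' x 2 => "b2"
  'c' x 1 => "c1"
  'a' x 1 => "a1"
  'c' x 1 => "c1"
Compressed: "a1c1b2c1a1c1"
Compressed length: 12

12


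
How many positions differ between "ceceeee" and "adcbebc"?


Comparing "ceceeee" and "adcbebc" position by position:
  Position 0: 'c' vs 'a' => DIFFER
  Position 1: 'e' vs 'd' => DIFFER
  Position 2: 'c' vs 'c' => same
  Position 3: 'e' vs 'b' => DIFFER
  Position 4: 'e' vs 'e' => same
  Position 5: 'e' vs 'b' => DIFFER
  Position 6: 'e' vs 'c' => DIFFER
Positions that differ: 5

5


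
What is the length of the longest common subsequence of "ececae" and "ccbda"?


LCS of "ececae" and "ccbda"
DP table:
           c    c    b    d    a
      0    0    0    0    0    0
  e   0    0    0    0    0    0
  c   0    1    1    1    1    1
  e   0    1    1    1    1    1
  c   0    1    2    2    2    2
  a   0    1    2    2    2    3
  e   0    1    2    2    2    3
LCS length = dp[6][5] = 3

3


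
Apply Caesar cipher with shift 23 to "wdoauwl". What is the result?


Caesar cipher: shift "wdoauwl" by 23
  'w' (pos 22) + 23 = pos 19 = 't'
  'd' (pos 3) + 23 = pos 0 = 'a'
  'o' (pos 14) + 23 = pos 11 = 'l'
  'a' (pos 0) + 23 = pos 23 = 'x'
  'u' (pos 20) + 23 = pos 17 = 'r'
  'w' (pos 22) + 23 = pos 19 = 't'
  'l' (pos 11) + 23 = pos 8 = 'i'
Result: talxrti

talxrti


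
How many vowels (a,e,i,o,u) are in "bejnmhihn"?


Input: bejnmhihn
Checking each character:
  'b' at position 0: consonant
  'e' at position 1: vowel (running total: 1)
  'j' at position 2: consonant
  'n' at position 3: consonant
  'm' at position 4: consonant
  'h' at position 5: consonant
  'i' at position 6: vowel (running total: 2)
  'h' at position 7: consonant
  'n' at position 8: consonant
Total vowels: 2

2


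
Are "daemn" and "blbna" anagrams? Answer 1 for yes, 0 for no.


Strings: "daemn", "blbna"
Sorted first:  ademn
Sorted second: abbln
Differ at position 1: 'd' vs 'b' => not anagrams

0


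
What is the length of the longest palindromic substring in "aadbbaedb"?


Input: "aadbbaedb"
Checking substrings for palindromes:
  [0:2] "aa" (len 2) => palindrome
  [3:5] "bb" (len 2) => palindrome
Longest palindromic substring: "aa" with length 2

2


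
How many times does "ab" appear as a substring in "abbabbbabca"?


Searching for "ab" in "abbabbbabca"
Scanning each position:
  Position 0: "ab" => MATCH
  Position 1: "bb" => no
  Position 2: "ba" => no
  Position 3: "ab" => MATCH
  Position 4: "bb" => no
  Position 5: "bb" => no
  Position 6: "ba" => no
  Position 7: "ab" => MATCH
  Position 8: "bc" => no
  Position 9: "ca" => no
Total occurrences: 3

3


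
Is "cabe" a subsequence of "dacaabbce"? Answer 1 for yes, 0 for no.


Check if "cabe" is a subsequence of "dacaabbce"
Greedy scan:
  Position 0 ('d'): no match needed
  Position 1 ('a'): no match needed
  Position 2 ('c'): matches sub[0] = 'c'
  Position 3 ('a'): matches sub[1] = 'a'
  Position 4 ('a'): no match needed
  Position 5 ('b'): matches sub[2] = 'b'
  Position 6 ('b'): no match needed
  Position 7 ('c'): no match needed
  Position 8 ('e'): matches sub[3] = 'e'
All 4 characters matched => is a subsequence

1


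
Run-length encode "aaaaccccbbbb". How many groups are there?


Input: aaaaccccbbbb
Scanning for consecutive runs:
  Group 1: 'a' x 4 (positions 0-3)
  Group 2: 'c' x 4 (positions 4-7)
  Group 3: 'b' x 4 (positions 8-11)
Total groups: 3

3


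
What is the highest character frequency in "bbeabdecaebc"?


Input: bbeabdecaebc
Character counts:
  'a': 2
  'b': 4
  'c': 2
  'd': 1
  'e': 3
Maximum frequency: 4

4


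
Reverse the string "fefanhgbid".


Input: fefanhgbid
Reading characters right to left:
  Position 9: 'd'
  Position 8: 'i'
  Position 7: 'b'
  Position 6: 'g'
  Position 5: 'h'
  Position 4: 'n'
  Position 3: 'a'
  Position 2: 'f'
  Position 1: 'e'
  Position 0: 'f'
Reversed: dibghnafef

dibghnafef


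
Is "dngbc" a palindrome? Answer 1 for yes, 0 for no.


Input: dngbc
Reversed: cbgnd
  Compare pos 0 ('d') with pos 4 ('c'): MISMATCH
  Compare pos 1 ('n') with pos 3 ('b'): MISMATCH
Result: not a palindrome

0


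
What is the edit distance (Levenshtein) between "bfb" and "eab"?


Computing edit distance: "bfb" -> "eab"
DP table:
           e    a    b
      0    1    2    3
  b   1    1    2    2
  f   2    2    2    3
  b   3    3    3    2
Edit distance = dp[3][3] = 2

2


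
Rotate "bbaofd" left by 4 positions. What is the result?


Input: "bbaofd", rotate left by 4
First 4 characters: "bbao"
Remaining characters: "fd"
Concatenate remaining + first: "fd" + "bbao" = "fdbbao"

fdbbao


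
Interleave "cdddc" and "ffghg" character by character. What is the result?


Interleaving "cdddc" and "ffghg":
  Position 0: 'c' from first, 'f' from second => "cf"
  Position 1: 'd' from first, 'f' from second => "df"
  Position 2: 'd' from first, 'g' from second => "dg"
  Position 3: 'd' from first, 'h' from second => "dh"
  Position 4: 'c' from first, 'g' from second => "cg"
Result: cfdfdgdhcg

cfdfdgdhcg


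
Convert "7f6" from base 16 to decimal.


Input: "7f6" in base 16
Positional expansion:
  Digit '7' (value 7) x 16^2 = 1792
  Digit 'f' (value 15) x 16^1 = 240
  Digit '6' (value 6) x 16^0 = 6
Sum = 2038

2038


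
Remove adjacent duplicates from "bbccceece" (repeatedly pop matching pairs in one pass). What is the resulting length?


Input: bbccceece
Stack-based adjacent duplicate removal:
  Read 'b': push. Stack: b
  Read 'b': matches stack top 'b' => pop. Stack: (empty)
  Read 'c': push. Stack: c
  Read 'c': matches stack top 'c' => pop. Stack: (empty)
  Read 'c': push. Stack: c
  Read 'e': push. Stack: ce
  Read 'e': matches stack top 'e' => pop. Stack: c
  Read 'c': matches stack top 'c' => pop. Stack: (empty)
  Read 'e': push. Stack: e
Final stack: "e" (length 1)

1


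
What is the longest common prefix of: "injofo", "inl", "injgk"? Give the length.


Words: injofo, inl, injgk
  Position 0: all 'i' => match
  Position 1: all 'n' => match
  Position 2: ('j', 'l', 'j') => mismatch, stop
LCP = "in" (length 2)

2


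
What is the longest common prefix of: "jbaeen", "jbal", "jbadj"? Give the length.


Words: jbaeen, jbal, jbadj
  Position 0: all 'j' => match
  Position 1: all 'b' => match
  Position 2: all 'a' => match
  Position 3: ('e', 'l', 'd') => mismatch, stop
LCP = "jba" (length 3)

3


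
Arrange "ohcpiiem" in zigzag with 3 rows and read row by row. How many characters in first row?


Zigzag "ohcpiiem" into 3 rows:
Placing characters:
  'o' => row 0
  'h' => row 1
  'c' => row 2
  'p' => row 1
  'i' => row 0
  'i' => row 1
  'e' => row 2
  'm' => row 1
Rows:
  Row 0: "oi"
  Row 1: "hpim"
  Row 2: "ce"
First row length: 2

2


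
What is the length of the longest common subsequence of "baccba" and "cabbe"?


LCS of "baccba" and "cabbe"
DP table:
           c    a    b    b    e
      0    0    0    0    0    0
  b   0    0    0    1    1    1
  a   0    0    1    1    1    1
  c   0    1    1    1    1    1
  c   0    1    1    1    1    1
  b   0    1    1    2    2    2
  a   0    1    2    2    2    2
LCS length = dp[6][5] = 2

2


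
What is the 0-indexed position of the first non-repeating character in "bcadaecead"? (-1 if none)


Input: bcadaecead
Character frequencies:
  'a': 3
  'b': 1
  'c': 2
  'd': 2
  'e': 2
Scanning left to right for freq == 1:
  Position 0 ('b'): unique! => answer = 0

0


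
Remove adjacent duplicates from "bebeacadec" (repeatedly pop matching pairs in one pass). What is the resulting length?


Input: bebeacadec
Stack-based adjacent duplicate removal:
  Read 'b': push. Stack: b
  Read 'e': push. Stack: be
  Read 'b': push. Stack: beb
  Read 'e': push. Stack: bebe
  Read 'a': push. Stack: bebea
  Read 'c': push. Stack: bebeac
  Read 'a': push. Stack: bebeaca
  Read 'd': push. Stack: bebeacad
  Read 'e': push. Stack: bebeacade
  Read 'c': push. Stack: bebeacadec
Final stack: "bebeacadec" (length 10)

10


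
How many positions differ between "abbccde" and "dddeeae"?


Comparing "abbccde" and "dddeeae" position by position:
  Position 0: 'a' vs 'd' => DIFFER
  Position 1: 'b' vs 'd' => DIFFER
  Position 2: 'b' vs 'd' => DIFFER
  Position 3: 'c' vs 'e' => DIFFER
  Position 4: 'c' vs 'e' => DIFFER
  Position 5: 'd' vs 'a' => DIFFER
  Position 6: 'e' vs 'e' => same
Positions that differ: 6

6


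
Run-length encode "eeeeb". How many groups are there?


Input: eeeeb
Scanning for consecutive runs:
  Group 1: 'e' x 4 (positions 0-3)
  Group 2: 'b' x 1 (positions 4-4)
Total groups: 2

2


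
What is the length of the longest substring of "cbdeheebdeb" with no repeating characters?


Input: "cbdeheebdeb"
Sliding window (track last position of each char):
  Position 0 ('c'): window [0,0] length 1 -- new best
  Position 1 ('b'): window [0,1] length 2 -- new best
  Position 2 ('d'): window [0,2] length 3 -- new best
  Position 3 ('e'): window [0,3] length 4 -- new best
  Position 4 ('h'): window [0,4] length 5 -- new best
  Position 5 ('e'): repeat (last at 3), move window start to 4
  Position 5 ('e'): window [4,5] length 2
  Position 6 ('e'): repeat (last at 5), move window start to 6
  Position 6 ('e'): window [6,6] length 1
  Position 7 ('b'): window [6,7] length 2
  Position 8 ('d'): window [6,8] length 3
  Position 9 ('e'): repeat (last at 6), move window start to 7
  Position 9 ('e'): window [7,9] length 3
  Position 10 ('b'): repeat (last at 7), move window start to 8
  Position 10 ('b'): window [8,10] length 3
Longest substring with no repeats: "cbdeh" with length 5

5


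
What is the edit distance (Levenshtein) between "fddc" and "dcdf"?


Computing edit distance: "fddc" -> "dcdf"
DP table:
           d    c    d    f
      0    1    2    3    4
  f   1    1    2    3    3
  d   2    1    2    2    3
  d   3    2    2    2    3
  c   4    3    2    3    3
Edit distance = dp[4][4] = 3

3


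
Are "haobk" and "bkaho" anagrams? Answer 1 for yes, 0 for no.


Strings: "haobk", "bkaho"
Sorted first:  abhko
Sorted second: abhko
Sorted forms match => anagrams

1


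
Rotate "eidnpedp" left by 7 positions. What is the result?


Input: "eidnpedp", rotate left by 7
First 7 characters: "eidnped"
Remaining characters: "p"
Concatenate remaining + first: "p" + "eidnped" = "peidnped"

peidnped


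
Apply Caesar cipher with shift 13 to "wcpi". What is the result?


Caesar cipher: shift "wcpi" by 13
  'w' (pos 22) + 13 = pos 9 = 'j'
  'c' (pos 2) + 13 = pos 15 = 'p'
  'p' (pos 15) + 13 = pos 2 = 'c'
  'i' (pos 8) + 13 = pos 21 = 'v'
Result: jpcv

jpcv


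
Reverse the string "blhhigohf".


Input: blhhigohf
Reading characters right to left:
  Position 8: 'f'
  Position 7: 'h'
  Position 6: 'o'
  Position 5: 'g'
  Position 4: 'i'
  Position 3: 'h'
  Position 2: 'h'
  Position 1: 'l'
  Position 0: 'b'
Reversed: fhogihhlb

fhogihhlb


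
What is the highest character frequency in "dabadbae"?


Input: dabadbae
Character counts:
  'a': 3
  'b': 2
  'd': 2
  'e': 1
Maximum frequency: 3

3


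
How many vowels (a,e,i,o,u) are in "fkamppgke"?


Input: fkamppgke
Checking each character:
  'f' at position 0: consonant
  'k' at position 1: consonant
  'a' at position 2: vowel (running total: 1)
  'm' at position 3: consonant
  'p' at position 4: consonant
  'p' at position 5: consonant
  'g' at position 6: consonant
  'k' at position 7: consonant
  'e' at position 8: vowel (running total: 2)
Total vowels: 2

2


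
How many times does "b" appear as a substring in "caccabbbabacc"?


Searching for "b" in "caccabbbabacc"
Scanning each position:
  Position 0: "c" => no
  Position 1: "a" => no
  Position 2: "c" => no
  Position 3: "c" => no
  Position 4: "a" => no
  Position 5: "b" => MATCH
  Position 6: "b" => MATCH
  Position 7: "b" => MATCH
  Position 8: "a" => no
  Position 9: "b" => MATCH
  Position 10: "a" => no
  Position 11: "c" => no
  Position 12: "c" => no
Total occurrences: 4

4


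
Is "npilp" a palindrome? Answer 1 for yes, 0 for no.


Input: npilp
Reversed: plipn
  Compare pos 0 ('n') with pos 4 ('p'): MISMATCH
  Compare pos 1 ('p') with pos 3 ('l'): MISMATCH
Result: not a palindrome

0


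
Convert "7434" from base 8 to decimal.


Input: "7434" in base 8
Positional expansion:
  Digit '7' (value 7) x 8^3 = 3584
  Digit '4' (value 4) x 8^2 = 256
  Digit '3' (value 3) x 8^1 = 24
  Digit '4' (value 4) x 8^0 = 4
Sum = 3868

3868


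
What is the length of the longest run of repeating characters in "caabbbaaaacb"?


Input: "caabbbaaaacb"
Scanning for longest run:
  Position 1 ('a'): new char, reset run to 1
  Position 2 ('a'): continues run of 'a', length=2
  Position 3 ('b'): new char, reset run to 1
  Position 4 ('b'): continues run of 'b', length=2
  Position 5 ('b'): continues run of 'b', length=3
  Position 6 ('a'): new char, reset run to 1
  Position 7 ('a'): continues run of 'a', length=2
  Position 8 ('a'): continues run of 'a', length=3
  Position 9 ('a'): continues run of 'a', length=4
  Position 10 ('c'): new char, reset run to 1
  Position 11 ('b'): new char, reset run to 1
Longest run: 'a' with length 4

4


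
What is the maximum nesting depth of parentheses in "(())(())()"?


Input: "(())(())()"
Tracking depth:
  Position 0 '(': depth becomes 1
  Position 1 '(': depth becomes 2
  Position 2 ')': depth becomes 1
  Position 3 ')': depth becomes 0
  Position 4 '(': depth becomes 1
  Position 5 '(': depth becomes 2
  Position 6 ')': depth becomes 1
  Position 7 ')': depth becomes 0
  Position 8 '(': depth becomes 1
  Position 9 ')': depth becomes 0
Maximum depth reached: 2

2


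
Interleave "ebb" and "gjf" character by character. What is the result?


Interleaving "ebb" and "gjf":
  Position 0: 'e' from first, 'g' from second => "eg"
  Position 1: 'b' from first, 'j' from second => "bj"
  Position 2: 'b' from first, 'f' from second => "bf"
Result: egbjbf

egbjbf


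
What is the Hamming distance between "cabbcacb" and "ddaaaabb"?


Comparing "cabbcacb" and "ddaaaabb" position by position:
  Position 0: 'c' vs 'd' => differ
  Position 1: 'a' vs 'd' => differ
  Position 2: 'b' vs 'a' => differ
  Position 3: 'b' vs 'a' => differ
  Position 4: 'c' vs 'a' => differ
  Position 5: 'a' vs 'a' => same
  Position 6: 'c' vs 'b' => differ
  Position 7: 'b' vs 'b' => same
Total differences (Hamming distance): 6

6


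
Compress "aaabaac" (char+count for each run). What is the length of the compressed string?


Input: aaabaac
Runs:
  'a' x 3 => "a3"
  'b' x 1 => "b1"
  'a' x 2 => "a2"
  'c' x 1 => "c1"
Compressed: "a3b1a2c1"
Compressed length: 8

8


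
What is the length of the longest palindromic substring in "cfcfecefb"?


Input: "cfcfecefb"
Checking substrings for palindromes:
  [3:8] "fecef" (len 5) => palindrome
  [0:3] "cfc" (len 3) => palindrome
  [1:4] "fcf" (len 3) => palindrome
  [4:7] "ece" (len 3) => palindrome
Longest palindromic substring: "fecef" with length 5

5


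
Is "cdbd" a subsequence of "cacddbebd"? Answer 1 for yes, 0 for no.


Check if "cdbd" is a subsequence of "cacddbebd"
Greedy scan:
  Position 0 ('c'): matches sub[0] = 'c'
  Position 1 ('a'): no match needed
  Position 2 ('c'): no match needed
  Position 3 ('d'): matches sub[1] = 'd'
  Position 4 ('d'): no match needed
  Position 5 ('b'): matches sub[2] = 'b'
  Position 6 ('e'): no match needed
  Position 7 ('b'): no match needed
  Position 8 ('d'): matches sub[3] = 'd'
All 4 characters matched => is a subsequence

1


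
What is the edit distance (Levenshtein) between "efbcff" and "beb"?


Computing edit distance: "efbcff" -> "beb"
DP table:
           b    e    b
      0    1    2    3
  e   1    1    1    2
  f   2    2    2    2
  b   3    2    3    2
  c   4    3    3    3
  f   5    4    4    4
  f   6    5    5    5
Edit distance = dp[6][3] = 5

5


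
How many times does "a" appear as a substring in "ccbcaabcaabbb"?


Searching for "a" in "ccbcaabcaabbb"
Scanning each position:
  Position 0: "c" => no
  Position 1: "c" => no
  Position 2: "b" => no
  Position 3: "c" => no
  Position 4: "a" => MATCH
  Position 5: "a" => MATCH
  Position 6: "b" => no
  Position 7: "c" => no
  Position 8: "a" => MATCH
  Position 9: "a" => MATCH
  Position 10: "b" => no
  Position 11: "b" => no
  Position 12: "b" => no
Total occurrences: 4

4


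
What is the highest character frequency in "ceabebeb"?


Input: ceabebeb
Character counts:
  'a': 1
  'b': 3
  'c': 1
  'e': 3
Maximum frequency: 3

3


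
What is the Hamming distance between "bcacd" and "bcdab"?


Comparing "bcacd" and "bcdab" position by position:
  Position 0: 'b' vs 'b' => same
  Position 1: 'c' vs 'c' => same
  Position 2: 'a' vs 'd' => differ
  Position 3: 'c' vs 'a' => differ
  Position 4: 'd' vs 'b' => differ
Total differences (Hamming distance): 3

3


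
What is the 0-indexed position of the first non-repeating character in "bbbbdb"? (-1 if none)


Input: bbbbdb
Character frequencies:
  'b': 5
  'd': 1
Scanning left to right for freq == 1:
  Position 0 ('b'): freq=5, skip
  Position 1 ('b'): freq=5, skip
  Position 2 ('b'): freq=5, skip
  Position 3 ('b'): freq=5, skip
  Position 4 ('d'): unique! => answer = 4

4


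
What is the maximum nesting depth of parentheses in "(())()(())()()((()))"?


Input: "(())()(())()()((()))"
Tracking depth:
  Position 0 '(': depth becomes 1
  Position 1 '(': depth becomes 2
  Position 2 ')': depth becomes 1
  Position 3 ')': depth becomes 0
  Position 4 '(': depth becomes 1
  Position 5 ')': depth becomes 0
  Position 6 '(': depth becomes 1
  Position 7 '(': depth becomes 2
  Position 8 ')': depth becomes 1
  Position 9 ')': depth becomes 0
  Position 10 '(': depth becomes 1
  Position 11 ')': depth becomes 0
  Position 12 '(': depth becomes 1
  Position 13 ')': depth becomes 0
  Position 14 '(': depth becomes 1
  Position 15 '(': depth becomes 2
  Position 16 '(': depth becomes 3
  Position 17 ')': depth becomes 2
  Position 18 ')': depth becomes 1
  Position 19 ')': depth becomes 0
Maximum depth reached: 3

3


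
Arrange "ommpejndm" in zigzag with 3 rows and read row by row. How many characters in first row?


Zigzag "ommpejndm" into 3 rows:
Placing characters:
  'o' => row 0
  'm' => row 1
  'm' => row 2
  'p' => row 1
  'e' => row 0
  'j' => row 1
  'n' => row 2
  'd' => row 1
  'm' => row 0
Rows:
  Row 0: "oem"
  Row 1: "mpjd"
  Row 2: "mn"
First row length: 3

3


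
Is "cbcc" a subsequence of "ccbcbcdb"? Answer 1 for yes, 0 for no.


Check if "cbcc" is a subsequence of "ccbcbcdb"
Greedy scan:
  Position 0 ('c'): matches sub[0] = 'c'
  Position 1 ('c'): no match needed
  Position 2 ('b'): matches sub[1] = 'b'
  Position 3 ('c'): matches sub[2] = 'c'
  Position 4 ('b'): no match needed
  Position 5 ('c'): matches sub[3] = 'c'
  Position 6 ('d'): no match needed
  Position 7 ('b'): no match needed
All 4 characters matched => is a subsequence

1


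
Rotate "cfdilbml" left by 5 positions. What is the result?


Input: "cfdilbml", rotate left by 5
First 5 characters: "cfdil"
Remaining characters: "bml"
Concatenate remaining + first: "bml" + "cfdil" = "bmlcfdil"

bmlcfdil


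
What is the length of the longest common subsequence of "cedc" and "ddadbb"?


LCS of "cedc" and "ddadbb"
DP table:
           d    d    a    d    b    b
      0    0    0    0    0    0    0
  c   0    0    0    0    0    0    0
  e   0    0    0    0    0    0    0
  d   0    1    1    1    1    1    1
  c   0    1    1    1    1    1    1
LCS length = dp[4][6] = 1

1


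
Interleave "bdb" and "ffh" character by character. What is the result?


Interleaving "bdb" and "ffh":
  Position 0: 'b' from first, 'f' from second => "bf"
  Position 1: 'd' from first, 'f' from second => "df"
  Position 2: 'b' from first, 'h' from second => "bh"
Result: bfdfbh

bfdfbh


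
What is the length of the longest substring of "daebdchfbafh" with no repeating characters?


Input: "daebdchfbafh"
Sliding window (track last position of each char):
  Position 0 ('d'): window [0,0] length 1 -- new best
  Position 1 ('a'): window [0,1] length 2 -- new best
  Position 2 ('e'): window [0,2] length 3 -- new best
  Position 3 ('b'): window [0,3] length 4 -- new best
  Position 4 ('d'): repeat (last at 0), move window start to 1
  Position 4 ('d'): window [1,4] length 4
  Position 5 ('c'): window [1,5] length 5 -- new best
  Position 6 ('h'): window [1,6] length 6 -- new best
  Position 7 ('f'): window [1,7] length 7 -- new best
  Position 8 ('b'): repeat (last at 3), move window start to 4
  Position 8 ('b'): window [4,8] length 5
  Position 9 ('a'): window [4,9] length 6
  Position 10 ('f'): repeat (last at 7), move window start to 8
  Position 10 ('f'): window [8,10] length 3
  Position 11 ('h'): window [8,11] length 4
Longest substring with no repeats: "aebdchf" with length 7

7


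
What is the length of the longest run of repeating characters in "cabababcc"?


Input: "cabababcc"
Scanning for longest run:
  Position 1 ('a'): new char, reset run to 1
  Position 2 ('b'): new char, reset run to 1
  Position 3 ('a'): new char, reset run to 1
  Position 4 ('b'): new char, reset run to 1
  Position 5 ('a'): new char, reset run to 1
  Position 6 ('b'): new char, reset run to 1
  Position 7 ('c'): new char, reset run to 1
  Position 8 ('c'): continues run of 'c', length=2
Longest run: 'c' with length 2

2


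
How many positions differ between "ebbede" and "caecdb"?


Comparing "ebbede" and "caecdb" position by position:
  Position 0: 'e' vs 'c' => DIFFER
  Position 1: 'b' vs 'a' => DIFFER
  Position 2: 'b' vs 'e' => DIFFER
  Position 3: 'e' vs 'c' => DIFFER
  Position 4: 'd' vs 'd' => same
  Position 5: 'e' vs 'b' => DIFFER
Positions that differ: 5

5


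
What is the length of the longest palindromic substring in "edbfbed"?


Input: "edbfbed"
Checking substrings for palindromes:
  [2:5] "bfb" (len 3) => palindrome
Longest palindromic substring: "bfb" with length 3

3


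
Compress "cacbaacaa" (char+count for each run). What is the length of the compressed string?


Input: cacbaacaa
Runs:
  'c' x 1 => "c1"
  'a' x 1 => "a1"
  'c' x 1 => "c1"
  'b' x 1 => "b1"
  'a' x 2 => "a2"
  'c' x 1 => "c1"
  'a' x 2 => "a2"
Compressed: "c1a1c1b1a2c1a2"
Compressed length: 14

14


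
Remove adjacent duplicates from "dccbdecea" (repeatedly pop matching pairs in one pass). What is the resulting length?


Input: dccbdecea
Stack-based adjacent duplicate removal:
  Read 'd': push. Stack: d
  Read 'c': push. Stack: dc
  Read 'c': matches stack top 'c' => pop. Stack: d
  Read 'b': push. Stack: db
  Read 'd': push. Stack: dbd
  Read 'e': push. Stack: dbde
  Read 'c': push. Stack: dbdec
  Read 'e': push. Stack: dbdece
  Read 'a': push. Stack: dbdecea
Final stack: "dbdecea" (length 7)

7


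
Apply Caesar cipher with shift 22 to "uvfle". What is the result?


Caesar cipher: shift "uvfle" by 22
  'u' (pos 20) + 22 = pos 16 = 'q'
  'v' (pos 21) + 22 = pos 17 = 'r'
  'f' (pos 5) + 22 = pos 1 = 'b'
  'l' (pos 11) + 22 = pos 7 = 'h'
  'e' (pos 4) + 22 = pos 0 = 'a'
Result: qrbha

qrbha


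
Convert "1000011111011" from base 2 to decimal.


Input: "1000011111011" in base 2
Positional expansion:
  Digit '1' (value 1) x 2^12 = 4096
  Digit '0' (value 0) x 2^11 = 0
  Digit '0' (value 0) x 2^10 = 0
  Digit '0' (value 0) x 2^9 = 0
  Digit '0' (value 0) x 2^8 = 0
  Digit '1' (value 1) x 2^7 = 128
  Digit '1' (value 1) x 2^6 = 64
  Digit '1' (value 1) x 2^5 = 32
  Digit '1' (value 1) x 2^4 = 16
  Digit '1' (value 1) x 2^3 = 8
  Digit '0' (value 0) x 2^2 = 0
  Digit '1' (value 1) x 2^1 = 2
  Digit '1' (value 1) x 2^0 = 1
Sum = 4347

4347


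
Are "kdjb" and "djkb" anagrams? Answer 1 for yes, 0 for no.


Strings: "kdjb", "djkb"
Sorted first:  bdjk
Sorted second: bdjk
Sorted forms match => anagrams

1


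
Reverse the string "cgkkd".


Input: cgkkd
Reading characters right to left:
  Position 4: 'd'
  Position 3: 'k'
  Position 2: 'k'
  Position 1: 'g'
  Position 0: 'c'
Reversed: dkkgc

dkkgc


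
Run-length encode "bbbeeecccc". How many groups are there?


Input: bbbeeecccc
Scanning for consecutive runs:
  Group 1: 'b' x 3 (positions 0-2)
  Group 2: 'e' x 3 (positions 3-5)
  Group 3: 'c' x 4 (positions 6-9)
Total groups: 3

3


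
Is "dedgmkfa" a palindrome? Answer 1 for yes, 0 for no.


Input: dedgmkfa
Reversed: afkmgded
  Compare pos 0 ('d') with pos 7 ('a'): MISMATCH
  Compare pos 1 ('e') with pos 6 ('f'): MISMATCH
  Compare pos 2 ('d') with pos 5 ('k'): MISMATCH
  Compare pos 3 ('g') with pos 4 ('m'): MISMATCH
Result: not a palindrome

0


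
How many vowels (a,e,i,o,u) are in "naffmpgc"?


Input: naffmpgc
Checking each character:
  'n' at position 0: consonant
  'a' at position 1: vowel (running total: 1)
  'f' at position 2: consonant
  'f' at position 3: consonant
  'm' at position 4: consonant
  'p' at position 5: consonant
  'g' at position 6: consonant
  'c' at position 7: consonant
Total vowels: 1

1


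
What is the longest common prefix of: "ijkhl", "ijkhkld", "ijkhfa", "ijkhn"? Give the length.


Words: ijkhl, ijkhkld, ijkhfa, ijkhn
  Position 0: all 'i' => match
  Position 1: all 'j' => match
  Position 2: all 'k' => match
  Position 3: all 'h' => match
  Position 4: ('l', 'k', 'f', 'n') => mismatch, stop
LCP = "ijkh" (length 4)

4


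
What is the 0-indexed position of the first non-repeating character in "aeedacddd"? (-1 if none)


Input: aeedacddd
Character frequencies:
  'a': 2
  'c': 1
  'd': 4
  'e': 2
Scanning left to right for freq == 1:
  Position 0 ('a'): freq=2, skip
  Position 1 ('e'): freq=2, skip
  Position 2 ('e'): freq=2, skip
  Position 3 ('d'): freq=4, skip
  Position 4 ('a'): freq=2, skip
  Position 5 ('c'): unique! => answer = 5

5


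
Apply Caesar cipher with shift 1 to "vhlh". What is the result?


Caesar cipher: shift "vhlh" by 1
  'v' (pos 21) + 1 = pos 22 = 'w'
  'h' (pos 7) + 1 = pos 8 = 'i'
  'l' (pos 11) + 1 = pos 12 = 'm'
  'h' (pos 7) + 1 = pos 8 = 'i'
Result: wimi

wimi


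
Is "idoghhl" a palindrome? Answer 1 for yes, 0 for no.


Input: idoghhl
Reversed: lhhgodi
  Compare pos 0 ('i') with pos 6 ('l'): MISMATCH
  Compare pos 1 ('d') with pos 5 ('h'): MISMATCH
  Compare pos 2 ('o') with pos 4 ('h'): MISMATCH
Result: not a palindrome

0


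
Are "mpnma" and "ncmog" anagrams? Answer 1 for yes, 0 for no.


Strings: "mpnma", "ncmog"
Sorted first:  ammnp
Sorted second: cgmno
Differ at position 0: 'a' vs 'c' => not anagrams

0


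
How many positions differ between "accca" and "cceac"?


Comparing "accca" and "cceac" position by position:
  Position 0: 'a' vs 'c' => DIFFER
  Position 1: 'c' vs 'c' => same
  Position 2: 'c' vs 'e' => DIFFER
  Position 3: 'c' vs 'a' => DIFFER
  Position 4: 'a' vs 'c' => DIFFER
Positions that differ: 4

4


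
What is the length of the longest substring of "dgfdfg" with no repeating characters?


Input: "dgfdfg"
Sliding window (track last position of each char):
  Position 0 ('d'): window [0,0] length 1 -- new best
  Position 1 ('g'): window [0,1] length 2 -- new best
  Position 2 ('f'): window [0,2] length 3 -- new best
  Position 3 ('d'): repeat (last at 0), move window start to 1
  Position 3 ('d'): window [1,3] length 3
  Position 4 ('f'): repeat (last at 2), move window start to 3
  Position 4 ('f'): window [3,4] length 2
  Position 5 ('g'): window [3,5] length 3
Longest substring with no repeats: "dgf" with length 3

3


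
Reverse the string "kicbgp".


Input: kicbgp
Reading characters right to left:
  Position 5: 'p'
  Position 4: 'g'
  Position 3: 'b'
  Position 2: 'c'
  Position 1: 'i'
  Position 0: 'k'
Reversed: pgbcik

pgbcik


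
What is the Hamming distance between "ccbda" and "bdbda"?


Comparing "ccbda" and "bdbda" position by position:
  Position 0: 'c' vs 'b' => differ
  Position 1: 'c' vs 'd' => differ
  Position 2: 'b' vs 'b' => same
  Position 3: 'd' vs 'd' => same
  Position 4: 'a' vs 'a' => same
Total differences (Hamming distance): 2

2


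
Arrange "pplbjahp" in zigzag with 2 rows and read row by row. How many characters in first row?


Zigzag "pplbjahp" into 2 rows:
Placing characters:
  'p' => row 0
  'p' => row 1
  'l' => row 0
  'b' => row 1
  'j' => row 0
  'a' => row 1
  'h' => row 0
  'p' => row 1
Rows:
  Row 0: "pljh"
  Row 1: "pbap"
First row length: 4

4


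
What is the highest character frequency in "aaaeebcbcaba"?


Input: aaaeebcbcaba
Character counts:
  'a': 5
  'b': 3
  'c': 2
  'e': 2
Maximum frequency: 5

5


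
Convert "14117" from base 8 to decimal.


Input: "14117" in base 8
Positional expansion:
  Digit '1' (value 1) x 8^4 = 4096
  Digit '4' (value 4) x 8^3 = 2048
  Digit '1' (value 1) x 8^2 = 64
  Digit '1' (value 1) x 8^1 = 8
  Digit '7' (value 7) x 8^0 = 7
Sum = 6223

6223


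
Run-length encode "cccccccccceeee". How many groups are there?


Input: cccccccccceeee
Scanning for consecutive runs:
  Group 1: 'c' x 10 (positions 0-9)
  Group 2: 'e' x 4 (positions 10-13)
Total groups: 2

2


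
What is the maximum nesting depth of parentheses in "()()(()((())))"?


Input: "()()(()((())))"
Tracking depth:
  Position 0 '(': depth becomes 1
  Position 1 ')': depth becomes 0
  Position 2 '(': depth becomes 1
  Position 3 ')': depth becomes 0
  Position 4 '(': depth becomes 1
  Position 5 '(': depth becomes 2
  Position 6 ')': depth becomes 1
  Position 7 '(': depth becomes 2
  Position 8 '(': depth becomes 3
  Position 9 '(': depth becomes 4
  Position 10 ')': depth becomes 3
  Position 11 ')': depth becomes 2
  Position 12 ')': depth becomes 1
  Position 13 ')': depth becomes 0
Maximum depth reached: 4

4


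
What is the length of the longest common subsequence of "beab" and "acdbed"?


LCS of "beab" and "acdbed"
DP table:
           a    c    d    b    e    d
      0    0    0    0    0    0    0
  b   0    0    0    0    1    1    1
  e   0    0    0    0    1    2    2
  a   0    1    1    1    1    2    2
  b   0    1    1    1    2    2    2
LCS length = dp[4][6] = 2

2


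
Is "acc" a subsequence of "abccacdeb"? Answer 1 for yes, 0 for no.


Check if "acc" is a subsequence of "abccacdeb"
Greedy scan:
  Position 0 ('a'): matches sub[0] = 'a'
  Position 1 ('b'): no match needed
  Position 2 ('c'): matches sub[1] = 'c'
  Position 3 ('c'): matches sub[2] = 'c'
  Position 4 ('a'): no match needed
  Position 5 ('c'): no match needed
  Position 6 ('d'): no match needed
  Position 7 ('e'): no match needed
  Position 8 ('b'): no match needed
All 3 characters matched => is a subsequence

1


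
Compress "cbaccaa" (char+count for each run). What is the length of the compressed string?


Input: cbaccaa
Runs:
  'c' x 1 => "c1"
  'b' x 1 => "b1"
  'a' x 1 => "a1"
  'c' x 2 => "c2"
  'a' x 2 => "a2"
Compressed: "c1b1a1c2a2"
Compressed length: 10

10


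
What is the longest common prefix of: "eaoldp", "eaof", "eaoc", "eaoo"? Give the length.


Words: eaoldp, eaof, eaoc, eaoo
  Position 0: all 'e' => match
  Position 1: all 'a' => match
  Position 2: all 'o' => match
  Position 3: ('l', 'f', 'c', 'o') => mismatch, stop
LCP = "eao" (length 3)

3


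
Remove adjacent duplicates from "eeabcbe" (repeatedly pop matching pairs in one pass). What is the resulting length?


Input: eeabcbe
Stack-based adjacent duplicate removal:
  Read 'e': push. Stack: e
  Read 'e': matches stack top 'e' => pop. Stack: (empty)
  Read 'a': push. Stack: a
  Read 'b': push. Stack: ab
  Read 'c': push. Stack: abc
  Read 'b': push. Stack: abcb
  Read 'e': push. Stack: abcbe
Final stack: "abcbe" (length 5)

5


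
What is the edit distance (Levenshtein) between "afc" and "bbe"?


Computing edit distance: "afc" -> "bbe"
DP table:
           b    b    e
      0    1    2    3
  a   1    1    2    3
  f   2    2    2    3
  c   3    3    3    3
Edit distance = dp[3][3] = 3

3


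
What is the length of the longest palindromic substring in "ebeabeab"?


Input: "ebeabeab"
Checking substrings for palindromes:
  [0:3] "ebe" (len 3) => palindrome
Longest palindromic substring: "ebe" with length 3

3


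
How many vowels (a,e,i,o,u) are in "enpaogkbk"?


Input: enpaogkbk
Checking each character:
  'e' at position 0: vowel (running total: 1)
  'n' at position 1: consonant
  'p' at position 2: consonant
  'a' at position 3: vowel (running total: 2)
  'o' at position 4: vowel (running total: 3)
  'g' at position 5: consonant
  'k' at position 6: consonant
  'b' at position 7: consonant
  'k' at position 8: consonant
Total vowels: 3

3


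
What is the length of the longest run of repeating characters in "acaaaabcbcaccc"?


Input: "acaaaabcbcaccc"
Scanning for longest run:
  Position 1 ('c'): new char, reset run to 1
  Position 2 ('a'): new char, reset run to 1
  Position 3 ('a'): continues run of 'a', length=2
  Position 4 ('a'): continues run of 'a', length=3
  Position 5 ('a'): continues run of 'a', length=4
  Position 6 ('b'): new char, reset run to 1
  Position 7 ('c'): new char, reset run to 1
  Position 8 ('b'): new char, reset run to 1
  Position 9 ('c'): new char, reset run to 1
  Position 10 ('a'): new char, reset run to 1
  Position 11 ('c'): new char, reset run to 1
  Position 12 ('c'): continues run of 'c', length=2
  Position 13 ('c'): continues run of 'c', length=3
Longest run: 'a' with length 4

4


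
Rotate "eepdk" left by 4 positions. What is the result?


Input: "eepdk", rotate left by 4
First 4 characters: "eepd"
Remaining characters: "k"
Concatenate remaining + first: "k" + "eepd" = "keepd"

keepd


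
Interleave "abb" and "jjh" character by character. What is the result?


Interleaving "abb" and "jjh":
  Position 0: 'a' from first, 'j' from second => "aj"
  Position 1: 'b' from first, 'j' from second => "bj"
  Position 2: 'b' from first, 'h' from second => "bh"
Result: ajbjbh

ajbjbh


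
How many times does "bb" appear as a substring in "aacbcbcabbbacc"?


Searching for "bb" in "aacbcbcabbbacc"
Scanning each position:
  Position 0: "aa" => no
  Position 1: "ac" => no
  Position 2: "cb" => no
  Position 3: "bc" => no
  Position 4: "cb" => no
  Position 5: "bc" => no
  Position 6: "ca" => no
  Position 7: "ab" => no
  Position 8: "bb" => MATCH
  Position 9: "bb" => MATCH
  Position 10: "ba" => no
  Position 11: "ac" => no
  Position 12: "cc" => no
Total occurrences: 2

2


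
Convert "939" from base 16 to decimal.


Input: "939" in base 16
Positional expansion:
  Digit '9' (value 9) x 16^2 = 2304
  Digit '3' (value 3) x 16^1 = 48
  Digit '9' (value 9) x 16^0 = 9
Sum = 2361

2361


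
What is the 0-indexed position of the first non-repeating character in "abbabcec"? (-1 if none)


Input: abbabcec
Character frequencies:
  'a': 2
  'b': 3
  'c': 2
  'e': 1
Scanning left to right for freq == 1:
  Position 0 ('a'): freq=2, skip
  Position 1 ('b'): freq=3, skip
  Position 2 ('b'): freq=3, skip
  Position 3 ('a'): freq=2, skip
  Position 4 ('b'): freq=3, skip
  Position 5 ('c'): freq=2, skip
  Position 6 ('e'): unique! => answer = 6

6


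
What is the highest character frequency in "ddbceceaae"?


Input: ddbceceaae
Character counts:
  'a': 2
  'b': 1
  'c': 2
  'd': 2
  'e': 3
Maximum frequency: 3

3


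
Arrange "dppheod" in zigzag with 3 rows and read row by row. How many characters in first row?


Zigzag "dppheod" into 3 rows:
Placing characters:
  'd' => row 0
  'p' => row 1
  'p' => row 2
  'h' => row 1
  'e' => row 0
  'o' => row 1
  'd' => row 2
Rows:
  Row 0: "de"
  Row 1: "pho"
  Row 2: "pd"
First row length: 2

2


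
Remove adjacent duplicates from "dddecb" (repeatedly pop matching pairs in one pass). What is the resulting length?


Input: dddecb
Stack-based adjacent duplicate removal:
  Read 'd': push. Stack: d
  Read 'd': matches stack top 'd' => pop. Stack: (empty)
  Read 'd': push. Stack: d
  Read 'e': push. Stack: de
  Read 'c': push. Stack: dec
  Read 'b': push. Stack: decb
Final stack: "decb" (length 4)

4
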